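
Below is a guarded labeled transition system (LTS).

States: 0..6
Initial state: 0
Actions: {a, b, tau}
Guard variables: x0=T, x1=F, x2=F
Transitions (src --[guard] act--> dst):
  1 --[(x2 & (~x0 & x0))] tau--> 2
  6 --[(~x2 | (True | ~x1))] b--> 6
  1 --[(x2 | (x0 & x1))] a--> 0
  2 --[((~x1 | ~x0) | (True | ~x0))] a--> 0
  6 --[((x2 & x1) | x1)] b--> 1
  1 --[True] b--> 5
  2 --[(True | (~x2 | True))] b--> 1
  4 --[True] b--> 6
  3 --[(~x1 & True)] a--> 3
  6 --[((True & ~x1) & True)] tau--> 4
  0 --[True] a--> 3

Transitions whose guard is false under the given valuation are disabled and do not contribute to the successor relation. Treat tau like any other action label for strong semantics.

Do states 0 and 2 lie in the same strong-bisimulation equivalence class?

Refine partition for ~:
  π0 = {{0,1,2,3,4,5,6}}
  π1 = {{0,3},{1,4},{2},{5},{6}}
  π2 = {{0,3},{1},{2},{4},{5},{6}}
Fixed point at round 3; 6 class(es).
0∈{0,3}, 2∈{2}

Answer: NOT BISIMILAR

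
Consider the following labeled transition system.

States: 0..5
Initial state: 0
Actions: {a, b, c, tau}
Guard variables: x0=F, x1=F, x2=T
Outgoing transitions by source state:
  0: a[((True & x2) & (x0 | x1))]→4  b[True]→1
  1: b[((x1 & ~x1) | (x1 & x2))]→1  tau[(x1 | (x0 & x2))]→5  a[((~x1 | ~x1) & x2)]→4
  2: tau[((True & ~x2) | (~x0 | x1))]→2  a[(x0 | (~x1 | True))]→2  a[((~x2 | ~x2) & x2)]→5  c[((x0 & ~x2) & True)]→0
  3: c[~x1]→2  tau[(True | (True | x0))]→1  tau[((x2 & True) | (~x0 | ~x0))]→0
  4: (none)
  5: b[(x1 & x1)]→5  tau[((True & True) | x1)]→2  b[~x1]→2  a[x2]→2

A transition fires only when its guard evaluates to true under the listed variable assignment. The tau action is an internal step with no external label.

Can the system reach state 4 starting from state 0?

After dropping false guards: 10 live edges.
depth 0: {0}
depth 1: {1}  total {0,1}
depth 2: {4}  total {0,1,4}
Reachable = {0,1,4}
Path to 4: b·a

Answer: REACHABLE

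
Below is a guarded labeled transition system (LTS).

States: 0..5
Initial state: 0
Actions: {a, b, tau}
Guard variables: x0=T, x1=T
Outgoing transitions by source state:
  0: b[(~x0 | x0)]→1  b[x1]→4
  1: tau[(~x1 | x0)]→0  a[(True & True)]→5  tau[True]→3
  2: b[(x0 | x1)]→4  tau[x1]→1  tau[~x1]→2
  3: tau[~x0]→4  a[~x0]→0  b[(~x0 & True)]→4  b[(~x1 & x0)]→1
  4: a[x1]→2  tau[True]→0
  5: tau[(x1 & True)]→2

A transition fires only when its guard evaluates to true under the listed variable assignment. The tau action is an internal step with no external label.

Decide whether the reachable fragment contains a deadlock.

Answer: DEADLOCK at state 3

Analysis:
Reach set: {0,1,2,3,4,5}
  0: b→1  b→4  [deg 2]
  1: a→5  tau→0  tau→3  [deg 3]
  2: b→4  tau→1  [deg 2]
  3: ∅  [deadlock]
  4: a→2  tau→0  [deg 2]
  5: tau→2  [deg 1]
witness 3: b·tau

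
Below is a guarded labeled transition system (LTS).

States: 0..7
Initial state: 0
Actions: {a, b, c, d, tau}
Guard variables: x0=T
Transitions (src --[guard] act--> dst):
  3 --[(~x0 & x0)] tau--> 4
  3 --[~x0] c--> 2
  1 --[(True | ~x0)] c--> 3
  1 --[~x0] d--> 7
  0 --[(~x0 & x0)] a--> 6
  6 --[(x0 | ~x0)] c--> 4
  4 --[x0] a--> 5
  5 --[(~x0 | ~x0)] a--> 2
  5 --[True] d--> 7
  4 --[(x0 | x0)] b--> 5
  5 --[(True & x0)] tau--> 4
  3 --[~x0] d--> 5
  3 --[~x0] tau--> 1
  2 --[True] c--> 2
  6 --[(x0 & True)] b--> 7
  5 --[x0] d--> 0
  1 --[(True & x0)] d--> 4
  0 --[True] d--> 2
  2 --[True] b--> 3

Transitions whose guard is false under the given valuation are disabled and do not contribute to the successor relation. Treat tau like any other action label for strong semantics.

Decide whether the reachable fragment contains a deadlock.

Answer: DEADLOCK at state 3

Working:
Reachable = {0,2,3}
  0: d→2  [deg 1]
  2: b→3  c→2  [deg 2]
  3: ∅  [no exit]
trace reaching 3: d·b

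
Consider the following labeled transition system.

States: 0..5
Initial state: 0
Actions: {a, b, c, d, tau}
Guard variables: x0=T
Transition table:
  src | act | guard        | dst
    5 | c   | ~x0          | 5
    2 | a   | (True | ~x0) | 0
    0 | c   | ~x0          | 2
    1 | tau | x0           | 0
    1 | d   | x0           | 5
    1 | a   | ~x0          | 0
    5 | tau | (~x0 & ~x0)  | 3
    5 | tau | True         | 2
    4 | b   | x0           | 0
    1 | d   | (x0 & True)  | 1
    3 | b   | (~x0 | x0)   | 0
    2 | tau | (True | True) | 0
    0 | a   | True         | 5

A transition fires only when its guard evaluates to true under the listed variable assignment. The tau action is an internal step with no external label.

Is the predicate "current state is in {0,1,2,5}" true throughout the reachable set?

Safe = {0,1,2,5}
Reachable = {0,2,5}
  0: ok
  2: ok
  5: ok

Answer: INVARIANT HOLDS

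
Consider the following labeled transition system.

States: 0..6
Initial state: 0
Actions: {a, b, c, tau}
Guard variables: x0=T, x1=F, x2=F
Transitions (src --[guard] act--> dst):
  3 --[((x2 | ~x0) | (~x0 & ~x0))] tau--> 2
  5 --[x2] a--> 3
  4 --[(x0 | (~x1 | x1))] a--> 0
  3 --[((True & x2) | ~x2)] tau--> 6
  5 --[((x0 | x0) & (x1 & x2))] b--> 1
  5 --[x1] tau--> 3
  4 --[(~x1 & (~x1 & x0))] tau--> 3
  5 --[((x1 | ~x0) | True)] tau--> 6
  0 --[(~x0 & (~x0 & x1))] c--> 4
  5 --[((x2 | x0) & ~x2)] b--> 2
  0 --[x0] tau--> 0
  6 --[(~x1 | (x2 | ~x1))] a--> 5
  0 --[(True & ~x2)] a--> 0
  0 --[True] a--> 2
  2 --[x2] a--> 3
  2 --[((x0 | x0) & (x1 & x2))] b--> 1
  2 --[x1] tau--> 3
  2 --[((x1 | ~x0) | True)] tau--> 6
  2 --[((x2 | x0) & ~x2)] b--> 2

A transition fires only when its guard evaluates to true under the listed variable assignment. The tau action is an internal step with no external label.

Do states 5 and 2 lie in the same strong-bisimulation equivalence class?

Bisimulation quotient by refinement:
  π0 = {{0,1,2,3,4,5,6}}
  π1 = {{0,4},{1},{2,5},{3},{6}}
  π2 = {{0},{1},{2,5},{3},{4},{6}}
stable after 3 split(s): 6 block(s)
[5]={2,5}  [2]={2,5}

Answer: BISIMILAR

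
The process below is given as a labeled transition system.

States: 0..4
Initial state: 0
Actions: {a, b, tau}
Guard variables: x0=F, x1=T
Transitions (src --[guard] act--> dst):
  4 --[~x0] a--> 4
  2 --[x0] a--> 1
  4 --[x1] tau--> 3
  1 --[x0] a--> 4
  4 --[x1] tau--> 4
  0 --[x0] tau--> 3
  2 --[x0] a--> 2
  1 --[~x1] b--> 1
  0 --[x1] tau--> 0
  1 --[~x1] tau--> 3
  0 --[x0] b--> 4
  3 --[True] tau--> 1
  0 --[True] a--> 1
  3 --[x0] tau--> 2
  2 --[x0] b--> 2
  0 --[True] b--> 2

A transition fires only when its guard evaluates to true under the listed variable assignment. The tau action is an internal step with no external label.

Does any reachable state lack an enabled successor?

Answer: DEADLOCK at state 1

Analysis:
Reach set: {0,1,2}
  0: a→1  b→2  tau→0  [3 exit(s)]
  1: ∅  [no exit]
  2: ∅  [no exit]
Path to 1: a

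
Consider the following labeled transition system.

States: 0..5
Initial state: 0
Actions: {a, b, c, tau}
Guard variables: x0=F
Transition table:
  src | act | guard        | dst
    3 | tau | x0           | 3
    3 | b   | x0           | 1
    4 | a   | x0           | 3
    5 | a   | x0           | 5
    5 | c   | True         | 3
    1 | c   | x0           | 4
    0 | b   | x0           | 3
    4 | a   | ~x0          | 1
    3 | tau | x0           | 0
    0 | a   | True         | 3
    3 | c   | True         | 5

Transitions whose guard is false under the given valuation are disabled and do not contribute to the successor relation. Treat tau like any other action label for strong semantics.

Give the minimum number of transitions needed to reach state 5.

Answer: 2

Trace:
Layered search for 5:
  L0 = {0}
  L1 = {3}
  L2 = {5}
5 enters at depth 2; path a·c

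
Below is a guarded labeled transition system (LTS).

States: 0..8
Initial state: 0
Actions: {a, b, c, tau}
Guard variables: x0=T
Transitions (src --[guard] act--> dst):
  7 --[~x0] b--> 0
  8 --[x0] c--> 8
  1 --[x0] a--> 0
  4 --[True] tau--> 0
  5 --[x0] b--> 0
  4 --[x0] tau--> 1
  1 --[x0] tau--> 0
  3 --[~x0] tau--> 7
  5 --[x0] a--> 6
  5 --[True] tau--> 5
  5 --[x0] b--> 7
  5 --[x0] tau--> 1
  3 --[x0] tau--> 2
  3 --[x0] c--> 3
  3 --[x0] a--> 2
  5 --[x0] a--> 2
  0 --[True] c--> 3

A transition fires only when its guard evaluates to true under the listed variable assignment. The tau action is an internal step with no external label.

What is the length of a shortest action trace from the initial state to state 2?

Layered search for 2:
  Layer 0: {0}
  Layer 1: {3}
  Layer 2: {2}
depth(2)=2, e.g. c·a

Answer: 2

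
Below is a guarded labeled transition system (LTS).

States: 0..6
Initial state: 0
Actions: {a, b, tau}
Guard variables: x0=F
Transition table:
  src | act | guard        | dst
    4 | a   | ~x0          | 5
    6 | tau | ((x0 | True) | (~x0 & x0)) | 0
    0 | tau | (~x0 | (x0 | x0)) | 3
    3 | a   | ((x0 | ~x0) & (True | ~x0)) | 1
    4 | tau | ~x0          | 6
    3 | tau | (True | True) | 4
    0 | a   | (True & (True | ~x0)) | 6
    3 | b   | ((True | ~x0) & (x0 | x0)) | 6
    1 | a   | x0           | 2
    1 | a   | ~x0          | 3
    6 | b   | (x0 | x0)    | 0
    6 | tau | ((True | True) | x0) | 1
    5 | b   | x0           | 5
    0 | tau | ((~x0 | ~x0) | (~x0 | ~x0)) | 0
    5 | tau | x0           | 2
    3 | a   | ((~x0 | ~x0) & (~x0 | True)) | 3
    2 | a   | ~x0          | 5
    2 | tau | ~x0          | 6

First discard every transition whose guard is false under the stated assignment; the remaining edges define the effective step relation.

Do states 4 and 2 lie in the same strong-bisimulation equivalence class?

Bisimulation quotient by refinement:
  P[0] = {{0,1,2,3,4,5,6}}
  P[1] = {{0,2,3,4},{1},{5},{6}}
  P[2] = {{0},{1},{2,4},{3},{5},{6}}
stable after 3 split(s): 6 block(s)
4∈{2,4}, 2∈{2,4}

Answer: BISIMILAR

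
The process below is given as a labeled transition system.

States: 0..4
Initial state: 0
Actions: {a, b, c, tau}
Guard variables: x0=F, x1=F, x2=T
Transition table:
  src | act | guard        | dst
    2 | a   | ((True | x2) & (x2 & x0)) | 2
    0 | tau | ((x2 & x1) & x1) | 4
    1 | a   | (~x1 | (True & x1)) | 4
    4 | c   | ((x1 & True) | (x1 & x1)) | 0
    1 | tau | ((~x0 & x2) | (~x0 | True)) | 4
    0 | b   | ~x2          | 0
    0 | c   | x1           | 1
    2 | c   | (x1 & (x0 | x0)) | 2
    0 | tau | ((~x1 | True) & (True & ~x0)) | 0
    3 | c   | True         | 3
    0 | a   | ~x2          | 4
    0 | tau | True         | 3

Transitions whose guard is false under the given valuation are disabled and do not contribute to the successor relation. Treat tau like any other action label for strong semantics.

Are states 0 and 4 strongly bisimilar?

Answer: NOT BISIMILAR

Trace:
Refine partition for ~:
  round 0: {{0,1,2,3,4}}
  round 1: {{0},{1},{2,4},{3}}
stable after 2 split(s): 4 block(s)
[0]={0}  [4]={2,4}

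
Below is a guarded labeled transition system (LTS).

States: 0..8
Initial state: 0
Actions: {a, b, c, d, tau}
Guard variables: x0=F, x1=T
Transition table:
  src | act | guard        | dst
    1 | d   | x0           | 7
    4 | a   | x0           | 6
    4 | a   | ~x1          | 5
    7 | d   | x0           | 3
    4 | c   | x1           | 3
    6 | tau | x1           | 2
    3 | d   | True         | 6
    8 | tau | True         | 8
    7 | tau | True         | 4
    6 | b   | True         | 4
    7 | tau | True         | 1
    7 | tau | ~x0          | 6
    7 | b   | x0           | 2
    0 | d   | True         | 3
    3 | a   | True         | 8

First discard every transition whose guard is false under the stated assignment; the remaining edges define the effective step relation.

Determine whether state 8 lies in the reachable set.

After dropping false guards: 10 live edges.
L0 = {0}
L1 = {3}  now seen {0,3}
L2 = {6,8}  now seen {0,3,6,8}
L3 = {2,4}  now seen {0,2,3,4,6,8}
R = {0,2,3,4,6,8}
trace reaching 8: d·a

Answer: REACHABLE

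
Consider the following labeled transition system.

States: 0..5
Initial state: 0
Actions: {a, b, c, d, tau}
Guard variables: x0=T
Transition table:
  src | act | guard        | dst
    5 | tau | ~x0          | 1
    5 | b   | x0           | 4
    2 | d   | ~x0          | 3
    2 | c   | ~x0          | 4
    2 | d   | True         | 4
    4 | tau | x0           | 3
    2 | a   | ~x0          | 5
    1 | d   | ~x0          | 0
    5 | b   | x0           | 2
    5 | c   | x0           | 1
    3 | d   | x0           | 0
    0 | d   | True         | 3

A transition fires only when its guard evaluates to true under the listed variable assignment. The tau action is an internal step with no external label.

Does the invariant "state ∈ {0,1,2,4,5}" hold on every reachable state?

Answer: INVARIANT VIOLATED at state 3

Analysis:
Inv-set: {0,1,2,4,5}
Reach set: {0,3}
  0: ok
  3: outside
reach 3 via d — violates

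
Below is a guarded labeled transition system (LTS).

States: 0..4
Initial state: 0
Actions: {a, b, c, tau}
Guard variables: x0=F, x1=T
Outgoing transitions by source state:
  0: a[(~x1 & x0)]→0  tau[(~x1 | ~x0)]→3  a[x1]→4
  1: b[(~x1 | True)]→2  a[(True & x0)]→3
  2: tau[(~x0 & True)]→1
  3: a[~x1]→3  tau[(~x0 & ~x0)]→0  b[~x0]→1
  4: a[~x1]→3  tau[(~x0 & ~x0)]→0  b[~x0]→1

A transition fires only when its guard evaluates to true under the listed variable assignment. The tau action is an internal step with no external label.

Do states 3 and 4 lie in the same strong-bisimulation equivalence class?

Compute ~ classes (split until stable):
  round 0: {{0,1,2,3,4}}
  round 1: {{0},{1},{2},{3,4}}
Fixed point at round 2; 4 class(es).
3∈{3,4}, 4∈{3,4}

Answer: BISIMILAR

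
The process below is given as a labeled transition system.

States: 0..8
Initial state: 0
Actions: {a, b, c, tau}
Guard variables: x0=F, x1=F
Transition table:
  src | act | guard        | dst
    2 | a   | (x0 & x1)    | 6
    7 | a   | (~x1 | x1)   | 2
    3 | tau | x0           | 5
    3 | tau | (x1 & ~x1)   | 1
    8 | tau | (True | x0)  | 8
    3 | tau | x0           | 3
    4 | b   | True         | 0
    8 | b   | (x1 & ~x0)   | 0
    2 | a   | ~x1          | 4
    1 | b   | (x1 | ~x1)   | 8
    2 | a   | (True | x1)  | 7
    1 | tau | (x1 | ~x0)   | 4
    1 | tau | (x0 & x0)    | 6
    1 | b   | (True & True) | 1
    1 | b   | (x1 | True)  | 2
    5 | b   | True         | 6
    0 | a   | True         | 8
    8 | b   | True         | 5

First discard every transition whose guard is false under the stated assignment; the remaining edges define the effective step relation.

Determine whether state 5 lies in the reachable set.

12 transition(s) survive guard evaluation.
Layer 0: {0}
Layer 1: {8}  now seen {0,8}
Layer 2: {5}  now seen {0,5,8}
Layer 3: {6}  now seen {0,5,6,8}
Reachable = {0,5,6,8}
Path to 5: a·b

Answer: REACHABLE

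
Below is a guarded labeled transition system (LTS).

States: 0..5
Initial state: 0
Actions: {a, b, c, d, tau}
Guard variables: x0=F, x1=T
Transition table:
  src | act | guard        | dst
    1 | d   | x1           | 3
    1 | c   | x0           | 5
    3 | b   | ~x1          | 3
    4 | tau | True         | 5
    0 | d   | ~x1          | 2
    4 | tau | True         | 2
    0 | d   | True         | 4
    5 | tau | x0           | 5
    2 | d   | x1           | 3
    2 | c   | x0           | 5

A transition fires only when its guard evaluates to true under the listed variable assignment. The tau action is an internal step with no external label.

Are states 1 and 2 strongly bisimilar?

Refine partition for ~:
  P[0] = {{0,1,2,3,4,5}}
  P[1] = {{0,1,2},{3,5},{4}}
  P[2] = {{0},{1,2},{3,5},{4}}
Fixed point at round 3; 4 class(es).
1∈{1,2}, 2∈{1,2}

Answer: BISIMILAR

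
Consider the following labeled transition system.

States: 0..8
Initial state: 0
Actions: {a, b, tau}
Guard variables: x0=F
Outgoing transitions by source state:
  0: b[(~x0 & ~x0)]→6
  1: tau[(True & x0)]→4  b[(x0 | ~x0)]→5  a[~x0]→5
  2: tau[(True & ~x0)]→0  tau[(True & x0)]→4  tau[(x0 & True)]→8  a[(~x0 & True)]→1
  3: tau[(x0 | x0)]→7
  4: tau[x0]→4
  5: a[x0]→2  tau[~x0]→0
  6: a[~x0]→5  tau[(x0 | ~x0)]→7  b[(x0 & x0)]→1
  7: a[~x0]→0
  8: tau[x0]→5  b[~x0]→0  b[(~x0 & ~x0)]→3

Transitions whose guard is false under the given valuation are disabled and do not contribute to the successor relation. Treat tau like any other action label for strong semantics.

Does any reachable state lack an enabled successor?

Reach set: {0,5,6,7}
  0: b→6  [1 exit(s)]
  5: tau→0  [1 exit(s)]
  6: a→5  tau→7  [2 exit(s)]
  7: a→0  [1 exit(s)]

Answer: DEADLOCK-FREE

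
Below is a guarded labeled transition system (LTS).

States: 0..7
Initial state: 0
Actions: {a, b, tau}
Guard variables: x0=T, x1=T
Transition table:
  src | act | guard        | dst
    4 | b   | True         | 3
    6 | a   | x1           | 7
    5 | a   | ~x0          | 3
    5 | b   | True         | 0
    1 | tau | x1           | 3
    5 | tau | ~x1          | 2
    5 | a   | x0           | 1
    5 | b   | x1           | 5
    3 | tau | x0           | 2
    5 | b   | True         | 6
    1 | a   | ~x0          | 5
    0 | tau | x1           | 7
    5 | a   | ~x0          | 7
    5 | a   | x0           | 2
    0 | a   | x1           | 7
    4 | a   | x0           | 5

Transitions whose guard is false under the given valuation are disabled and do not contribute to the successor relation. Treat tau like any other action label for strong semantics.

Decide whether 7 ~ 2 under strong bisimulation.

Answer: BISIMILAR

Trace:
Bisimulation quotient by refinement:
  π0 = {{0,1,2,3,4,5,6,7}}
  π1 = {{0},{1,3},{2,7},{4,5},{6}}
  π2 = {{0},{1},{2,7},{3},{4},{5},{6}}
stable after 3 split(s): 7 block(s)
class of 7: {2,7}; class of 2: {2,7}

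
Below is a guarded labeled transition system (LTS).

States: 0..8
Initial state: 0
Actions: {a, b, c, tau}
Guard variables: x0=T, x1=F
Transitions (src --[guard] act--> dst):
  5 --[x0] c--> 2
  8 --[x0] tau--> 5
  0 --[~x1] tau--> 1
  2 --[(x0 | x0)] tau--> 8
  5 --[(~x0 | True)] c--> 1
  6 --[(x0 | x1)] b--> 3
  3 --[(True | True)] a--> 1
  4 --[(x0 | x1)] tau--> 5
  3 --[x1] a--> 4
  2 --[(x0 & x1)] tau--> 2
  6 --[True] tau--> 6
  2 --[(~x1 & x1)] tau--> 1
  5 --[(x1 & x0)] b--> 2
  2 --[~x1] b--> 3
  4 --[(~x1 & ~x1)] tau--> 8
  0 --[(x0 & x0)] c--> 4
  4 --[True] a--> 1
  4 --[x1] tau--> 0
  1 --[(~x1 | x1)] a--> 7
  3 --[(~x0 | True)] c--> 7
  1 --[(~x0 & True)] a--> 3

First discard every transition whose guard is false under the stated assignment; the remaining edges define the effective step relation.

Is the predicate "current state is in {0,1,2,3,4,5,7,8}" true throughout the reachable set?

Answer: INVARIANT HOLDS

Analysis:
Allowed set {0,1,2,3,4,5,7,8}
R = {0,1,2,3,4,5,7,8}
  0: safe
  1: safe
  2: safe
  3: safe
  4: safe
  5: safe
  7: safe
  8: safe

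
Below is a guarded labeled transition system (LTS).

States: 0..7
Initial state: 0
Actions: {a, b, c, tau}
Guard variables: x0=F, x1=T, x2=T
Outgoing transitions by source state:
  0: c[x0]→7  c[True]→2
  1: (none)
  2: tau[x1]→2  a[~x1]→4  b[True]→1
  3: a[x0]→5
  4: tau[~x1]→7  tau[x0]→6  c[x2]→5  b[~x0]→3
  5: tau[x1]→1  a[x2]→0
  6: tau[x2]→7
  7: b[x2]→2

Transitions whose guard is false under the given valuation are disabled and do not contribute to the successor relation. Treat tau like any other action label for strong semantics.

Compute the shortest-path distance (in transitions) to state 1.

Answer: 2

Analysis:
Breadth-first toward 1:
  Layer 0: {0}
  Layer 1: {2}
  Layer 2: {1}
first hit 1 at d=2 via c·b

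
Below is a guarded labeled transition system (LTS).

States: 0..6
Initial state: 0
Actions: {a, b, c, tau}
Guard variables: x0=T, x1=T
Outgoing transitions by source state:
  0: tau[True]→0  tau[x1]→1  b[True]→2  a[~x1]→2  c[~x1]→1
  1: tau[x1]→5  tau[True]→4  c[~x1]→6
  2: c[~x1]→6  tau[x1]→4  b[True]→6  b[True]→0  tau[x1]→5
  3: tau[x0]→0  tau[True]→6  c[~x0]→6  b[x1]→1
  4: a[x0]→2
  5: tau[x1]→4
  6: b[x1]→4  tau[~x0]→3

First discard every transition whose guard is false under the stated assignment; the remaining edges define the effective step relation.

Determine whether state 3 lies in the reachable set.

After dropping false guards: 15 live edges.
Layer 0: {0}
Layer 1: {1,2}  now seen {0,1,2}
Layer 2: {4,5,6}  now seen {0,1,2,4,5,6}
R = {0,1,2,4,5,6}

Answer: UNREACHABLE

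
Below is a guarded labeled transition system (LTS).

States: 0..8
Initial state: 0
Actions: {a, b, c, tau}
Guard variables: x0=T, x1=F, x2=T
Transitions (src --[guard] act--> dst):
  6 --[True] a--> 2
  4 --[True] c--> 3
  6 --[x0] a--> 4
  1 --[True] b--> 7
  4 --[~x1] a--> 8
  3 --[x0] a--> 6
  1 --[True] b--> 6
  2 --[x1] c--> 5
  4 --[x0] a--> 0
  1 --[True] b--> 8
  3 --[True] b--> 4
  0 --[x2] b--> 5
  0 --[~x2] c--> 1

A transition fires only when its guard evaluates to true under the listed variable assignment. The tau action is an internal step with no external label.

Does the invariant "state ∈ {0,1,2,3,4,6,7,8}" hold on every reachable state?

Answer: INVARIANT VIOLATED at state 5

Analysis:
Safe = {0,1,2,3,4,6,7,8}
Reach set: {0,5}
  0: ok
  5: ✗ unsafe
reach 5 via b — violates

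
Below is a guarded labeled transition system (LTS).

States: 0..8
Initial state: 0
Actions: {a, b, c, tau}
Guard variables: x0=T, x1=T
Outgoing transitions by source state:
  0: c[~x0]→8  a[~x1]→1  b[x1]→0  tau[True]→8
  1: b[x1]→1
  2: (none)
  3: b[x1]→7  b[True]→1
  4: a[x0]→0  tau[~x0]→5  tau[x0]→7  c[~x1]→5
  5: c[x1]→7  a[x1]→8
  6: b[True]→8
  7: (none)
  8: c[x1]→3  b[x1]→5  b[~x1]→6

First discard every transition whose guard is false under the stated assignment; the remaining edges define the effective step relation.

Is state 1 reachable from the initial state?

Guard filter leaves 12 enabled edge(s).
Layer 0: {0}
Layer 1: {8}  total {0,8}
Layer 2: {3,5}  total {0,3,5,8}
Layer 3: {1,7}  total {0,1,3,5,7,8}
Reach set: {0,1,3,5,7,8}
trace reaching 1: tau·c·b

Answer: REACHABLE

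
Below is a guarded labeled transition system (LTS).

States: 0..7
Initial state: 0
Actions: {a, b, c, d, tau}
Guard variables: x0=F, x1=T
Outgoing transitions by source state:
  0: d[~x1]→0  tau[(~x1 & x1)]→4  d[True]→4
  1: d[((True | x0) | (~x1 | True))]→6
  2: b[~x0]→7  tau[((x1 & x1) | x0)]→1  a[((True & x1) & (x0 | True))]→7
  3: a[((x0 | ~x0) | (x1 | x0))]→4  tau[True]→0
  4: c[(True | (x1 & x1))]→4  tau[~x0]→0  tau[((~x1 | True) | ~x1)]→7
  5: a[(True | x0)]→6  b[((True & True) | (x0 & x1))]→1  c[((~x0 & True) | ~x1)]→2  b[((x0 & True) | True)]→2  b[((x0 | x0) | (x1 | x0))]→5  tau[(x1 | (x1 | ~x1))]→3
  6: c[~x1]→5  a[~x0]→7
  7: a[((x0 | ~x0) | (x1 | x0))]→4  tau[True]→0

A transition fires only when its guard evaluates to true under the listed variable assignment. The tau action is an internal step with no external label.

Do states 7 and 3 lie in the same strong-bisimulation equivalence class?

Answer: BISIMILAR

Trace:
Refine partition for ~:
  π0 = {{0,1,2,3,4,5,6,7}}
  π1 = {{0,1},{2},{3,7},{4},{5},{6}}
  π2 = {{0},{1},{2},{3,7},{4},{5},{6}}
stable after 3 split(s): 7 block(s)
[7]={3,7}  [3]={3,7}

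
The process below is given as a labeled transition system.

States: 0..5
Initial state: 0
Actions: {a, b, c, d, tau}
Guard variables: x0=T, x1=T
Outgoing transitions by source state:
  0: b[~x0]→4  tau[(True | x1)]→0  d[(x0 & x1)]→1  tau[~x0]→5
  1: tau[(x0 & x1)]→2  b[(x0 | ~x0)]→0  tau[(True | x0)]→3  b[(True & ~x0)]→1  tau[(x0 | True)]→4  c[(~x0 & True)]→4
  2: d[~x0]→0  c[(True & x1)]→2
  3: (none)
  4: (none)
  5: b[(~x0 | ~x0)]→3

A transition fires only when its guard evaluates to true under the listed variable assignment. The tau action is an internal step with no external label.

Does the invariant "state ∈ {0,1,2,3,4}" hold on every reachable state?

Answer: INVARIANT HOLDS

Working:
Safe = {0,1,2,3,4}
Reach set: {0,1,2,3,4}
  0: ok
  1: ok
  2: ok
  3: ok
  4: ok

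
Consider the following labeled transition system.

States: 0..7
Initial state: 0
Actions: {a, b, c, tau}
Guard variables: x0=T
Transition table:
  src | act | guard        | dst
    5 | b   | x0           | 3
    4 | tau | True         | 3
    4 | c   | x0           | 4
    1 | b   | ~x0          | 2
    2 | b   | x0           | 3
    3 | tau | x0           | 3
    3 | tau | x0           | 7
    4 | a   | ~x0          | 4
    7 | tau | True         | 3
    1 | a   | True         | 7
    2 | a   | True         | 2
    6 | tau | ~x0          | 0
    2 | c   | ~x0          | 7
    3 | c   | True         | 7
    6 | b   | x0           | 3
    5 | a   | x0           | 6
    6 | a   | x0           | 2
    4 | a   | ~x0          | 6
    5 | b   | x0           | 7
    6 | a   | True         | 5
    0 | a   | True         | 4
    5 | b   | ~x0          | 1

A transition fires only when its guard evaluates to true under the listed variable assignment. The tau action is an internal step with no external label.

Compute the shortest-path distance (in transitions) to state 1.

Breadth-first toward 1:
  depth 0: {0}
  depth 1: {4}
  depth 2: {3}
  depth 3: {7}
1 never appears.

Answer: UNREACHABLE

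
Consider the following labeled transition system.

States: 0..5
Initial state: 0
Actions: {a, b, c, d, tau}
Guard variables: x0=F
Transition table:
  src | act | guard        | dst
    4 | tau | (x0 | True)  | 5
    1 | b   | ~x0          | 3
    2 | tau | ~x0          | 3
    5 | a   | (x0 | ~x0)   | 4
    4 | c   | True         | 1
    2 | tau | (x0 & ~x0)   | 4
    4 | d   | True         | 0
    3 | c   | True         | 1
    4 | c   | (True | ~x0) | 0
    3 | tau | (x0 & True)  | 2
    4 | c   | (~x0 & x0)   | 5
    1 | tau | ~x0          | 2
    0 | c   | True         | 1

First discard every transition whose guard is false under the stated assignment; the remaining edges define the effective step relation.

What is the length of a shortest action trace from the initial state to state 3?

Breadth-first toward 3:
  depth 0: {0}
  depth 1: {1}
  depth 2: {2,3}
depth(3)=2, e.g. c·b

Answer: 2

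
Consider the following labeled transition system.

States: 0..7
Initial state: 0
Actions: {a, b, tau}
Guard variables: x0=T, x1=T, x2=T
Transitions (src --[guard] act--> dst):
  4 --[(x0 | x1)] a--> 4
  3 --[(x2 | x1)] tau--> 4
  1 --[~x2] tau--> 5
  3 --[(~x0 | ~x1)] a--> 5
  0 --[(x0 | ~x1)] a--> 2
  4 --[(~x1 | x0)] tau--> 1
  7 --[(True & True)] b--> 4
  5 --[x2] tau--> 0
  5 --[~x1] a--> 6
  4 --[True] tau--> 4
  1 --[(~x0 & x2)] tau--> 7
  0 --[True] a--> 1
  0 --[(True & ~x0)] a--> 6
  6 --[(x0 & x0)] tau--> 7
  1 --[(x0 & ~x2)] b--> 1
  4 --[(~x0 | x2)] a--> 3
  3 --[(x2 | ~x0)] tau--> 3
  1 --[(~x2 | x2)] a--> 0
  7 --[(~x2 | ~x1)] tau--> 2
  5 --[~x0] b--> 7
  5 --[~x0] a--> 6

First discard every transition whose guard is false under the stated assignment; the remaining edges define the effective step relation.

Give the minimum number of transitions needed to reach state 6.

Answer: UNREACHABLE

Trace:
Breadth-first toward 6:
  depth 0: {0}
  depth 1: {1,2}
6 never appears.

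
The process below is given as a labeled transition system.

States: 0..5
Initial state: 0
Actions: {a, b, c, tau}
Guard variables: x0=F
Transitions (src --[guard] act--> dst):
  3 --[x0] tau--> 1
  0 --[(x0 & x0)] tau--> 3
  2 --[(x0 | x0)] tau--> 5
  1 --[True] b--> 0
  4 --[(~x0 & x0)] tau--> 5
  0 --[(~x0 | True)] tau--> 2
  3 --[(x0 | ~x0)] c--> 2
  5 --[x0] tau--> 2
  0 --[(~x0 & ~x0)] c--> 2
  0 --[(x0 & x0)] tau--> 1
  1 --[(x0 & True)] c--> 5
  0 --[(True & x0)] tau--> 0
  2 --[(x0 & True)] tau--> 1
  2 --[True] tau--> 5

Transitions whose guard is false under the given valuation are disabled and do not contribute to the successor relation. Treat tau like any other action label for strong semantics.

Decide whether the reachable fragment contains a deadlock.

Answer: DEADLOCK at state 5

Analysis:
R = {0,2,5}
  0: c→2  tau→2  [2 exit(s)]
  2: tau→5  [1 exit(s)]
  5: ∅  [STUCK]
Path to 5: tau·tau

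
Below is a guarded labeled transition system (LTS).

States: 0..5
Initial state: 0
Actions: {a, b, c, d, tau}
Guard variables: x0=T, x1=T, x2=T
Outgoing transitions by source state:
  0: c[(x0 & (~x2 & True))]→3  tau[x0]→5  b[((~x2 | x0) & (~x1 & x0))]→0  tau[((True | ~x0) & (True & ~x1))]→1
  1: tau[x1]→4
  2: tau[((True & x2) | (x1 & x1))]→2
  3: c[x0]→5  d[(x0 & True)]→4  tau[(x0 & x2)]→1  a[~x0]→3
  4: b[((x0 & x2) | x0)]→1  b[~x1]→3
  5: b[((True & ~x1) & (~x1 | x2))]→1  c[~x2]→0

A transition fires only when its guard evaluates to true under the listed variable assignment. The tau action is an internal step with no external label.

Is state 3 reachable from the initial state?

7 transition(s) survive guard evaluation.
depth 0: {0}
depth 1: {5}  total {0,5}
Reachable = {0,5}

Answer: UNREACHABLE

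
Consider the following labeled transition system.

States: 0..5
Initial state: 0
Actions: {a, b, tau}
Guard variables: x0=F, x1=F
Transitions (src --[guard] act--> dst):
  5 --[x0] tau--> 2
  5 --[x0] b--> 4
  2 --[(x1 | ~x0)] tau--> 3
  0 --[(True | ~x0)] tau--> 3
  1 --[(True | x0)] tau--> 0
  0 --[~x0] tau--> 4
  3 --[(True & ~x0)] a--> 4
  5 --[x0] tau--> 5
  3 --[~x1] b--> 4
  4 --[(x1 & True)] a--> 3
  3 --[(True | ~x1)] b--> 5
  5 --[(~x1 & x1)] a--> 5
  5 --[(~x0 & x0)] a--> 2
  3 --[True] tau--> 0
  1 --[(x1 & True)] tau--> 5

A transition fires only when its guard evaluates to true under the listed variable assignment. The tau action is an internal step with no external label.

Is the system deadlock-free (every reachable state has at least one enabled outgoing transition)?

R = {0,3,4,5}
  0: tau→3  tau→4  [2 exit(s)]
  3: a→4  b→4  b→5  tau→0  [4 exit(s)]
  4: ∅  [no exit]
  5: ∅  [no exit]
Path to 4: tau

Answer: DEADLOCK at state 4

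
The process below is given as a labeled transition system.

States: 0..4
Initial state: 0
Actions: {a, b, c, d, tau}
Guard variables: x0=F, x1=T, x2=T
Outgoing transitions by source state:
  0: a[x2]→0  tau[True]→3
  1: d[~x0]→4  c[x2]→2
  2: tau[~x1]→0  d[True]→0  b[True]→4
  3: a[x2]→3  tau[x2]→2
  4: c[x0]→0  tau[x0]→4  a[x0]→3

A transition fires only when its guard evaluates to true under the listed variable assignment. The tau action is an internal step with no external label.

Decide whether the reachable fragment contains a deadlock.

Answer: DEADLOCK at state 4

Trace:
Reach set: {0,2,3,4}
  0: a→0  tau→3  [deg 2]
  2: b→4  d→0  [deg 2]
  3: a→3  tau→2  [deg 2]
  4: ∅  [deadlock]
witness 4: tau·tau·b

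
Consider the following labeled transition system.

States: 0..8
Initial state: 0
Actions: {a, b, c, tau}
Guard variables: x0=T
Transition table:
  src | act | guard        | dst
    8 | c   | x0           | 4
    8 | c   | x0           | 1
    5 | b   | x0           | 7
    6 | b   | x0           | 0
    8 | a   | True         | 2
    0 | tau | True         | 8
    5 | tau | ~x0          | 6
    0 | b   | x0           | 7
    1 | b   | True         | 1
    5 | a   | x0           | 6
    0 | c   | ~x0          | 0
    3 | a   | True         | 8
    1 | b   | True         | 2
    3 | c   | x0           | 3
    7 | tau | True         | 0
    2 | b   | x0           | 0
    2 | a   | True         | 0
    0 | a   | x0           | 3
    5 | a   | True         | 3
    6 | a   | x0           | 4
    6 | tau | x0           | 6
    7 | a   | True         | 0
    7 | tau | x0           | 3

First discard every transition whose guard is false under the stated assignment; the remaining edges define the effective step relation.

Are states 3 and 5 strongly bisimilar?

Answer: NOT BISIMILAR

Analysis:
Bisimulation quotient by refinement:
  π0 = {{0,1,2,3,4,5,6,7,8}}
  π1 = {{0,6},{1},{2,5},{3,8},{4},{7}}
  π2 = {{0},{1},{2},{3},{4},{5},{6},{7},{8}}
stable after 3 split(s): 9 block(s)
class of 3: {3}; class of 5: {5}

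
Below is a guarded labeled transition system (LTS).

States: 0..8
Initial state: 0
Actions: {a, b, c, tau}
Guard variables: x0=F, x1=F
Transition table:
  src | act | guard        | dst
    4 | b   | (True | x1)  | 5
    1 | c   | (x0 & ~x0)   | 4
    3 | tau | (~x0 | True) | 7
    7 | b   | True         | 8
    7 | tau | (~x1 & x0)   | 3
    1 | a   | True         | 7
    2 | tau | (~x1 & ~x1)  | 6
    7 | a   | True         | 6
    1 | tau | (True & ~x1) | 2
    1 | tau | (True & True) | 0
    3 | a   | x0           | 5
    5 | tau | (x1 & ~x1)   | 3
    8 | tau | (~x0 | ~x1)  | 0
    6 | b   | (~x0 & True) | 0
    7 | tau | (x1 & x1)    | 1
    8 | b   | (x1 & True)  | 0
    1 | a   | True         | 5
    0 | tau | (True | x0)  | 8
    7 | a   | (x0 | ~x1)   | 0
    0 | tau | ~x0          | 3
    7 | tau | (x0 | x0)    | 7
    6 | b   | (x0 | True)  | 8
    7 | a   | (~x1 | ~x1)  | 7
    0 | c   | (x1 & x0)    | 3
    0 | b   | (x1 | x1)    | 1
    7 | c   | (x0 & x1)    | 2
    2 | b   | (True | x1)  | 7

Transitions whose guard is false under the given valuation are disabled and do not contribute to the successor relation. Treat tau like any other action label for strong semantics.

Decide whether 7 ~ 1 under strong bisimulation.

Answer: NOT BISIMILAR

Working:
Bisimulation quotient by refinement:
  round 0: {{0,1,2,3,4,5,6,7,8}}
  round 1: {{0,3,8},{1},{2},{4,6},{5},{7}}
  round 2: {{0,8},{1},{2},{3},{4},{5},{6},{7}}
  round 3: {{0},{1},{2},{3},{4},{5},{6},{7},{8}}
9 equivalence class(es) (converged in 4)
7∈{7}, 1∈{1}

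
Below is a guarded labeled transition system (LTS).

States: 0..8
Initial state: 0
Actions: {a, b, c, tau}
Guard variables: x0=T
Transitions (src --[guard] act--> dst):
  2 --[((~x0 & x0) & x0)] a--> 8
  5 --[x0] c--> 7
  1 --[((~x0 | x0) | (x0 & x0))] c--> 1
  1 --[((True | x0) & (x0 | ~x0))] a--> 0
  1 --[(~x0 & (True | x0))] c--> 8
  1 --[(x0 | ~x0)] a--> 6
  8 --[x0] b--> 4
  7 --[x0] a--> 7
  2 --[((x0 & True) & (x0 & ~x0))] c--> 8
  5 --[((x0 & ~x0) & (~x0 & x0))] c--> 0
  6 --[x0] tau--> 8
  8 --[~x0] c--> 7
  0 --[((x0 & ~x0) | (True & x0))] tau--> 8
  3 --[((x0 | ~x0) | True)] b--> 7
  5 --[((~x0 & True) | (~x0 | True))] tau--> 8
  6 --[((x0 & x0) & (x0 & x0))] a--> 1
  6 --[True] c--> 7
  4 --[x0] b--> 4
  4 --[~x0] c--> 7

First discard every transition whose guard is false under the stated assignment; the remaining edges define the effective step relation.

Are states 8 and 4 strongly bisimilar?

Answer: BISIMILAR

Analysis:
Compute ~ classes (split until stable):
  π0 = {{0,1,2,3,4,5,6,7,8}}
  π1 = {{0},{1},{2},{3,4,8},{5},{6},{7}}
  π2 = {{0},{1},{2},{3},{4,8},{5},{6},{7}}
8 equivalence class(es) (converged in 3)
class of 8: {4,8}; class of 4: {4,8}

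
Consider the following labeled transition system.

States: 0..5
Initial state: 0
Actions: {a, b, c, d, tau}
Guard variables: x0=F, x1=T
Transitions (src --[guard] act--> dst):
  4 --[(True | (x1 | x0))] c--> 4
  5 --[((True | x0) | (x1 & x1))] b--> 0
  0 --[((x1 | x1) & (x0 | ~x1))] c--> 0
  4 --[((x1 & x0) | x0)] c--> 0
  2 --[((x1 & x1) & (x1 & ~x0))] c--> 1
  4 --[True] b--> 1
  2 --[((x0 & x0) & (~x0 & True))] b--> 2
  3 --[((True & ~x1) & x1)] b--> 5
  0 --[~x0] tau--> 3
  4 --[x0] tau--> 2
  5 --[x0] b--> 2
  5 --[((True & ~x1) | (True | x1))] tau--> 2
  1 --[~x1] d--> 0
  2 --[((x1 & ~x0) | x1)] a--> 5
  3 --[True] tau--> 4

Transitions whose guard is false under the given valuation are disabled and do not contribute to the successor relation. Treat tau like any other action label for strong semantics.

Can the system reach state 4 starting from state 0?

Answer: REACHABLE

Analysis:
8 transition(s) survive guard evaluation.
depth 0: {0}
depth 1: {3}  total {0,3}
depth 2: {4}  total {0,3,4}
depth 3: {1}  total {0,1,3,4}
Reach set: {0,1,3,4}
witness 4: tau·tau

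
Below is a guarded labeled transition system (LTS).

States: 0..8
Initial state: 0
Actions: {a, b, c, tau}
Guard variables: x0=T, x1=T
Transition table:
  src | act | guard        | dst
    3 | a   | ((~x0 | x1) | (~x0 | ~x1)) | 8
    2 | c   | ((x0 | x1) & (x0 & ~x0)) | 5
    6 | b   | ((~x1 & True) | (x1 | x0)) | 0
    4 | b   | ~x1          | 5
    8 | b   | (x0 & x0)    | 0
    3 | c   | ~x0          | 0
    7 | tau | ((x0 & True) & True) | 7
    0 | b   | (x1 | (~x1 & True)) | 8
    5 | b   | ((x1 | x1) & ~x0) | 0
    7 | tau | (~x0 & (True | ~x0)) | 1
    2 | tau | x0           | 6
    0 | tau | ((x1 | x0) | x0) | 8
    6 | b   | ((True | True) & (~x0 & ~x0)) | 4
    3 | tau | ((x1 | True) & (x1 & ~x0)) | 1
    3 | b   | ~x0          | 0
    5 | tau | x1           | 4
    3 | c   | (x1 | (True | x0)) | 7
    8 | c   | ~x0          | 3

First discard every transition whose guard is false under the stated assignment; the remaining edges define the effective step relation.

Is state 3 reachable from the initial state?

9 transition(s) survive guard evaluation.
depth 0: {0}
depth 1: {8}  now seen {0,8}
Reach set: {0,8}

Answer: UNREACHABLE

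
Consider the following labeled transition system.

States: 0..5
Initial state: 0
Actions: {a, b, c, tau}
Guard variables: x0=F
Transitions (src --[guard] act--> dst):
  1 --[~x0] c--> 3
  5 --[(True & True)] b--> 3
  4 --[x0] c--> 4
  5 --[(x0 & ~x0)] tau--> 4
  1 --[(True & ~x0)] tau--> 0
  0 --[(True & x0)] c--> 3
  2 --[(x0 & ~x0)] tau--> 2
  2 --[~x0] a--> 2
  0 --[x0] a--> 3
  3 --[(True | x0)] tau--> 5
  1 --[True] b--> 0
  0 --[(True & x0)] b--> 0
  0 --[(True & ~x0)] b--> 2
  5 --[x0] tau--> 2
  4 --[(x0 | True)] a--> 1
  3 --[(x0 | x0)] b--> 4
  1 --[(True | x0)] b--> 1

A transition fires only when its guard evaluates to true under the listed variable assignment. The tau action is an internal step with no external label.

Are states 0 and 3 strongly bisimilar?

Answer: NOT BISIMILAR

Trace:
Compute ~ classes (split until stable):
  P[0] = {{0,1,2,3,4,5}}
  P[1] = {{0,5},{1},{2,4},{3}}
  P[2] = {{0},{1},{2},{3},{4},{5}}
stable after 3 split(s): 6 block(s)
0∈{0}, 3∈{3}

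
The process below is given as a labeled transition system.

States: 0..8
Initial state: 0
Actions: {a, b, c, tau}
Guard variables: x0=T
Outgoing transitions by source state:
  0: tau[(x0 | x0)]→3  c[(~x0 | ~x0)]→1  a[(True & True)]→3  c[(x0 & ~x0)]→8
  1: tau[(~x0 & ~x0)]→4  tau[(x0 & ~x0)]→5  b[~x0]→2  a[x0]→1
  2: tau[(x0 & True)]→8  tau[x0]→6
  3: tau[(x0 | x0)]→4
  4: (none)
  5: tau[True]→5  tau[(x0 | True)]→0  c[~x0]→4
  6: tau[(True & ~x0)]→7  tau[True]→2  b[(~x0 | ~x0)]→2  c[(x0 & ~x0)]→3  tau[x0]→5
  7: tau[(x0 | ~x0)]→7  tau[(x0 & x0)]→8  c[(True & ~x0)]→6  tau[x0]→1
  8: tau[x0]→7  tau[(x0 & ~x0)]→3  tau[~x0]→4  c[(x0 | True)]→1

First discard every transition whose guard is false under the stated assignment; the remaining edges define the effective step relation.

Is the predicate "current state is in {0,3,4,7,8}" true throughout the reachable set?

Answer: INVARIANT HOLDS

Working:
Safe = {0,3,4,7,8}
R = {0,3,4}
  0: ok
  3: ok
  4: ok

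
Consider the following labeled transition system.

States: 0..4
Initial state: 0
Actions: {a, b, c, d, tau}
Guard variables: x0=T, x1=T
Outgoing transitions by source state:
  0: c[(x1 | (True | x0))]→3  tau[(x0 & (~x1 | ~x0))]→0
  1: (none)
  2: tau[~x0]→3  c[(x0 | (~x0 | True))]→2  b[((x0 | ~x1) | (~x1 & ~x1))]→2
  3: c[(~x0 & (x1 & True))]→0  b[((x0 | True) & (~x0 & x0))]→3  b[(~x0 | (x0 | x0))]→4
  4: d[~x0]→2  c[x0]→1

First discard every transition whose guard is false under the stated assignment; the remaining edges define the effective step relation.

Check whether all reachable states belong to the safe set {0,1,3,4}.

Answer: INVARIANT HOLDS

Working:
Inv-set: {0,1,3,4}
Reachable = {0,1,3,4}
  0: safe
  1: safe
  3: safe
  4: safe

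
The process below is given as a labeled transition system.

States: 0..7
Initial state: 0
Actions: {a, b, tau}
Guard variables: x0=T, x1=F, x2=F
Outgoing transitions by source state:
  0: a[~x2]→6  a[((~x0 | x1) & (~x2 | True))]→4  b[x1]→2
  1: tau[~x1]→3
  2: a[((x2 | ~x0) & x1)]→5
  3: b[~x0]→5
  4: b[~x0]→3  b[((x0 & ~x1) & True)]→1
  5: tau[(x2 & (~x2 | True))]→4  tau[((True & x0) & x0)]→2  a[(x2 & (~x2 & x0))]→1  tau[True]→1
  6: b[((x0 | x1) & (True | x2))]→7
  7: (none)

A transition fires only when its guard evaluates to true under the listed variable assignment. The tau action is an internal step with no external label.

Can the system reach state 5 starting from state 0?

6 transition(s) survive guard evaluation.
depth 0: {0}
depth 1: {6}  cumulative {0,6}
depth 2: {7}  cumulative {0,6,7}
Reach set: {0,6,7}

Answer: UNREACHABLE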